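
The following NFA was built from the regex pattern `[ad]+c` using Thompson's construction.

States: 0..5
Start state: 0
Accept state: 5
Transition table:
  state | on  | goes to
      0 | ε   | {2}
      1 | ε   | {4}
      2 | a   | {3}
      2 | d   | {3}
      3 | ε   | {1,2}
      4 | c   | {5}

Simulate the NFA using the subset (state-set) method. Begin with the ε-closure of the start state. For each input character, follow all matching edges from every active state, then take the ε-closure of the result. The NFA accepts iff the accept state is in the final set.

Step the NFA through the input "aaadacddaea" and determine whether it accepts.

Answer: REJECT

Steps:
S₀ = ε-closure({0}) = {0,2}
'a' @ 1: {1,2,3,4}
'a' @ 2: {1,2,3,4}
'a' @ 3: {1,2,3,4}
'd' @ 4: {1,2,3,4}
'a' @ 5: {1,2,3,4}
'c' @ 6: {5}  (accept∈set)
'd' @ 7: {}  — dead — no transitions
rest 'daea' ignored (set empty)
end set {} — state 5 not in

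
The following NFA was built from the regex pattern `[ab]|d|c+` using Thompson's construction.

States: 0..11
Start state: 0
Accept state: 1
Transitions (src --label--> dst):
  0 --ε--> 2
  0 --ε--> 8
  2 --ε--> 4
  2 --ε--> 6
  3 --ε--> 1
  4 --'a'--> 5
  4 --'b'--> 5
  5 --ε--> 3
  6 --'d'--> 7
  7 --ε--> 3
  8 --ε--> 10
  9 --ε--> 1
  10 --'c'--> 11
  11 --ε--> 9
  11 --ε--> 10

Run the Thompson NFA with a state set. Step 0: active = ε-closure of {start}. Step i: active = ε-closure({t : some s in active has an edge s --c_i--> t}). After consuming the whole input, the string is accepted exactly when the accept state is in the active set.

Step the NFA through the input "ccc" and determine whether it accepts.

initial (ε-close {0}): {0,2,4,6,8,10}
'c' @ 1: {1,9,10,11}  ✓accept
'c' @ 2: {1,9,10,11}  ✓accept
'c' @ 3: {1,9,10,11}  ✓accept
end set {1,9,10,11} — state 1 in

Answer: ACCEPT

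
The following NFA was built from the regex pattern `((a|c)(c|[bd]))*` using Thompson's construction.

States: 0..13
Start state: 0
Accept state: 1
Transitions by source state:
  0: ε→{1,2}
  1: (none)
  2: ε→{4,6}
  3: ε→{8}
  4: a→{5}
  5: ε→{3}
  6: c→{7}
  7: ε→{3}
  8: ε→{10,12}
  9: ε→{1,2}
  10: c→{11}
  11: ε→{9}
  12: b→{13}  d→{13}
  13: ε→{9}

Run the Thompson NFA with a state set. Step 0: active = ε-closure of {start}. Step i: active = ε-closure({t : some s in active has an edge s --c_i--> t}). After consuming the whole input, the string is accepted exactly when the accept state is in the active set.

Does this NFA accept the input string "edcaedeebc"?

initial (ε-close {0}): {0,1,2,4,6}
'e' @ 1: {}  — no active states
rest 'dcaedeebc' ignored (set empty)
after full input: {}  (accept=1 not in)

Answer: REJECT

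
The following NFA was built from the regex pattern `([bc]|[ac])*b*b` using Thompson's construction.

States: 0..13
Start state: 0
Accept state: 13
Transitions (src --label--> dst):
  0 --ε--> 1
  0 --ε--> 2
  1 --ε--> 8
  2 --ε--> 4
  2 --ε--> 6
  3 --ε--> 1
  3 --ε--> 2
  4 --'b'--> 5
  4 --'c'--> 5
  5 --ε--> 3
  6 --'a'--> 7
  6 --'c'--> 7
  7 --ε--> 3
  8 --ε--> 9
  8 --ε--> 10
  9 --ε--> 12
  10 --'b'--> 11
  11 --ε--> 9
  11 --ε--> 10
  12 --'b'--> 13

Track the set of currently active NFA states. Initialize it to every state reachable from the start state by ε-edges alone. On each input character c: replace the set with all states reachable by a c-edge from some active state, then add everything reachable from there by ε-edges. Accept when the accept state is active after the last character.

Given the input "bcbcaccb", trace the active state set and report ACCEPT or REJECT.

Answer: ACCEPT

Steps:
S₀ = ε-closure({0}) = {0,1,2,4,6,8,9,10,12}
'b' @ 1: {1,2,3,4,5,6,8,9,10,11,12,13}  [accepting]
'c' @ 2: {1,2,3,4,5,6,7,8,9,10,12}
'b' @ 3: {1,2,3,4,5,6,8,9,10,11,12,13}  [accepting]
'c' @ 4: {1,2,3,4,5,6,7,8,9,10,12}
'a' @ 5: {1,2,3,4,6,7,8,9,10,12}
'c' @ 6: {1,2,3,4,5,6,7,8,9,10,12}
'c' @ 7: {1,2,3,4,5,6,7,8,9,10,12}
'b' @ 8: {1,2,3,4,5,6,8,9,10,11,12,13}  [accepting]
after full input: {1,2,3,4,5,6,8,9,10,11,12,13}  (accept=13 in)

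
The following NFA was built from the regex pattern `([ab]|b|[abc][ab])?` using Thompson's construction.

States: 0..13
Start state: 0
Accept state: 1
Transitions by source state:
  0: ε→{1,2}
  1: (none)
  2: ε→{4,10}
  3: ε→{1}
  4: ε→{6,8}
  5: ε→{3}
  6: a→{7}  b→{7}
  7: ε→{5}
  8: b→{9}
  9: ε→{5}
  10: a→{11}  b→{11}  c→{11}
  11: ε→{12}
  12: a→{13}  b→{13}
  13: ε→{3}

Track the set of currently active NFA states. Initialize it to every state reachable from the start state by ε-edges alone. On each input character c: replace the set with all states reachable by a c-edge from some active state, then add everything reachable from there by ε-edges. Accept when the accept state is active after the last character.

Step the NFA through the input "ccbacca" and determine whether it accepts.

Answer: REJECT

Steps:
S₀ = ε-closure({0}) = {0,1,2,4,6,8,10}
'c' @ 1: {11,12}
'c' @ 2: {}  — state set empty
rest 'bacca' ignored (set empty)
end set {} — state 1 not in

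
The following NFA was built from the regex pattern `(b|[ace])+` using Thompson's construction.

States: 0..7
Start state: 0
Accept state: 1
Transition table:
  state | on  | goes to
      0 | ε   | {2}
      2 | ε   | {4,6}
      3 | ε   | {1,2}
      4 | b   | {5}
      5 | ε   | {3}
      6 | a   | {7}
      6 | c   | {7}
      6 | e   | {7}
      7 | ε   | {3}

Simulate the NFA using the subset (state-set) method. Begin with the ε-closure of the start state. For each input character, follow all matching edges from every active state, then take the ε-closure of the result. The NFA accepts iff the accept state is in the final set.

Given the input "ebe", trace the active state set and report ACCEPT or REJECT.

initial (ε-close {0}): {0,2,4,6}
'e' @ 1: {1,2,3,4,6,7}  [accepting]
'b' @ 2: {1,2,3,4,5,6}  [accepting]
'e' @ 3: {1,2,3,4,6,7}  [accepting]
final: {1,2,3,4,6,7}; accept 1 in set

Answer: ACCEPT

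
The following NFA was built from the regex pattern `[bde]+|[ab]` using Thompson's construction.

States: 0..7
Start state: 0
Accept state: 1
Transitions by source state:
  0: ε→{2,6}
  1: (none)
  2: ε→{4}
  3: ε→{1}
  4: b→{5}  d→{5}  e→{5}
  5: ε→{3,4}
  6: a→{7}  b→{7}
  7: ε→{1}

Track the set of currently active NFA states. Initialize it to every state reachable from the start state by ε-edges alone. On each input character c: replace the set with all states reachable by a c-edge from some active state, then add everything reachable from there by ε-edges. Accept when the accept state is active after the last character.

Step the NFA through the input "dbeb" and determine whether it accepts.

S₀ = ε-closure({0}) = {0,2,4,6}
'd' @ 1: {1,3,4,5}  (accept∈set)
'b' @ 2: {1,3,4,5}  (accept∈set)
'e' @ 3: {1,3,4,5}  (accept∈set)
'b' @ 4: {1,3,4,5}  (accept∈set)
after full input: {1,3,4,5}  (accept=1 in)

Answer: ACCEPT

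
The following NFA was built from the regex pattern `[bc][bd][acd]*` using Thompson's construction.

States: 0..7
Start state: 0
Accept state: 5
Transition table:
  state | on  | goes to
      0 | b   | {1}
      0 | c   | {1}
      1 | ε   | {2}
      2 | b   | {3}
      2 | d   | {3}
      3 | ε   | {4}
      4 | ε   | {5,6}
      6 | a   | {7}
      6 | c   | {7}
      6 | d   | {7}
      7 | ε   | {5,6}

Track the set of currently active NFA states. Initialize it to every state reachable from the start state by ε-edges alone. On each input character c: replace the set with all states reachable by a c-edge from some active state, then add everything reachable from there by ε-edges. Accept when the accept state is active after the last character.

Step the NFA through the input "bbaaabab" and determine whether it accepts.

initial (ε-close {0}): {0}
'b' @ 1: {1,2}
'b' @ 2: {3,4,5,6}  ✓accept
'a' @ 3: {5,6,7}  ✓accept
'a' @ 4: {5,6,7}  ✓accept
'a' @ 5: {5,6,7}  ✓accept
'b' @ 6: {}  — state set empty
rest 'ab' ignored (set empty)
end set {} — state 5 not in

Answer: REJECT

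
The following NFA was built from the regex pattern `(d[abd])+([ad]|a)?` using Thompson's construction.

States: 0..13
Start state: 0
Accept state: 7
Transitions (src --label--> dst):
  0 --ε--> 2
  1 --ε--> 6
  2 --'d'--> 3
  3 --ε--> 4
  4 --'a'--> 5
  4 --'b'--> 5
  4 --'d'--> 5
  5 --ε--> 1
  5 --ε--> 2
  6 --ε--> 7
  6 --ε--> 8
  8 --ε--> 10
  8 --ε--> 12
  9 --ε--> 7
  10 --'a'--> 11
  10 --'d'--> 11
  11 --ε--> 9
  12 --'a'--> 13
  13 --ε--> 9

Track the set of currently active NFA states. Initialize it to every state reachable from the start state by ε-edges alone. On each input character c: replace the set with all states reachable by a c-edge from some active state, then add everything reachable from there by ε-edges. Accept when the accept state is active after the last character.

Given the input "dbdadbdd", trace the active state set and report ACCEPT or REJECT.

initial (ε-close {0}): {0,2}
'd' @ 1: {3,4}
'b' @ 2: {1,2,5,6,7,8,10,12}  ✓accept
'd' @ 3: {3,4,7,9,11}  ✓accept
'a' @ 4: {1,2,5,6,7,8,10,12}  ✓accept
'd' @ 5: {3,4,7,9,11}  ✓accept
'b' @ 6: {1,2,5,6,7,8,10,12}  ✓accept
'd' @ 7: {3,4,7,9,11}  ✓accept
'd' @ 8: {1,2,5,6,7,8,10,12}  ✓accept
end set {1,2,5,6,7,8,10,12} — state 7 in

Answer: ACCEPT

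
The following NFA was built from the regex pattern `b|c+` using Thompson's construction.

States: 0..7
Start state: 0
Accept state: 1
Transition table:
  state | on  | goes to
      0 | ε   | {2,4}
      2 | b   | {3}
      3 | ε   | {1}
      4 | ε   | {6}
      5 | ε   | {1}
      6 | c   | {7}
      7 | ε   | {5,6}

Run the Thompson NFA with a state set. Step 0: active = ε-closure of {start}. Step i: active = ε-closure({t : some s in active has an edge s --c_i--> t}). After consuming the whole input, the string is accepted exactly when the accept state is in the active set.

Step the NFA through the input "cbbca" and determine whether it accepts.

Answer: REJECT

Trace:
initial (ε-close {0}): {0,2,4,6}
'c' @ 1: {1,5,6,7}  [accepting]
'b' @ 2: {}  — dead — no transitions
rest 'bca' ignored (set empty)
after full input: {}  (accept=1 not in)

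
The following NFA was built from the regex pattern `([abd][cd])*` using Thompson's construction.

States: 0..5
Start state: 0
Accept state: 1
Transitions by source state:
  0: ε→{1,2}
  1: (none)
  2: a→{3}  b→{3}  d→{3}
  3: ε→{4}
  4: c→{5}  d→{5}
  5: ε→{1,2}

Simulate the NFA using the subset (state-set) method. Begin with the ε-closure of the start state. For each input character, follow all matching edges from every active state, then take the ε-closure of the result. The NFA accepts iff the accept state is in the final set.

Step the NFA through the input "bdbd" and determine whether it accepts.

Answer: ACCEPT

Trace:
initial (ε-close {0}): {0,1,2}
'b' @ 1: {3,4}
'd' @ 2: {1,2,5}  [accepting]
'b' @ 3: {3,4}
'd' @ 4: {1,2,5}  [accepting]
end set {1,2,5} — state 1 in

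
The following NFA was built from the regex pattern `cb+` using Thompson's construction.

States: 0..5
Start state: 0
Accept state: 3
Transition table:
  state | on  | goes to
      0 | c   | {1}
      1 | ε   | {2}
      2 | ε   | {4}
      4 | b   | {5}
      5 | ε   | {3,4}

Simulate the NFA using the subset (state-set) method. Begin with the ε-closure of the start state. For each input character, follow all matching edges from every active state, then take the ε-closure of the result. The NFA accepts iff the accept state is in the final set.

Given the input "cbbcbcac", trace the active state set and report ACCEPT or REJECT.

initial (ε-close {0}): {0}
'c' @ 1: {1,2,4}
'b' @ 2: {3,4,5}  [accepting]
'b' @ 3: {3,4,5}  [accepting]
'c' @ 4: {}  — no active states
rest 'bcac' ignored (set empty)
after full input: {}  (accept=3 not in)

Answer: REJECT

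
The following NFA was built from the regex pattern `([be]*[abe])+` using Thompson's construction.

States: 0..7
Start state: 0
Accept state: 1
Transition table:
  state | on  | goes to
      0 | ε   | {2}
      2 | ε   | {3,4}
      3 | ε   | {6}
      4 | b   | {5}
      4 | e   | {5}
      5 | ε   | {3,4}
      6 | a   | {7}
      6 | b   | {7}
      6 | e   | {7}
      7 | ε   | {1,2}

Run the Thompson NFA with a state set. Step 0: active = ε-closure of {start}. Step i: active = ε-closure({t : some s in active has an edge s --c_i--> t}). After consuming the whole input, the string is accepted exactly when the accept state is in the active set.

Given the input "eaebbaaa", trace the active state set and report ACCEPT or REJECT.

initial (ε-close {0}): {0,2,3,4,6}
'e' @ 1: {1,2,3,4,5,6,7}  (accept∈set)
'a' @ 2: {1,2,3,4,6,7}  (accept∈set)
'e' @ 3: {1,2,3,4,5,6,7}  (accept∈set)
'b' @ 4: {1,2,3,4,5,6,7}  (accept∈set)
'b' @ 5: {1,2,3,4,5,6,7}  (accept∈set)
'a' @ 6: {1,2,3,4,6,7}  (accept∈set)
'a' @ 7: {1,2,3,4,6,7}  (accept∈set)
'a' @ 8: {1,2,3,4,6,7}  (accept∈set)
final: {1,2,3,4,6,7}; accept 1 in set

Answer: ACCEPT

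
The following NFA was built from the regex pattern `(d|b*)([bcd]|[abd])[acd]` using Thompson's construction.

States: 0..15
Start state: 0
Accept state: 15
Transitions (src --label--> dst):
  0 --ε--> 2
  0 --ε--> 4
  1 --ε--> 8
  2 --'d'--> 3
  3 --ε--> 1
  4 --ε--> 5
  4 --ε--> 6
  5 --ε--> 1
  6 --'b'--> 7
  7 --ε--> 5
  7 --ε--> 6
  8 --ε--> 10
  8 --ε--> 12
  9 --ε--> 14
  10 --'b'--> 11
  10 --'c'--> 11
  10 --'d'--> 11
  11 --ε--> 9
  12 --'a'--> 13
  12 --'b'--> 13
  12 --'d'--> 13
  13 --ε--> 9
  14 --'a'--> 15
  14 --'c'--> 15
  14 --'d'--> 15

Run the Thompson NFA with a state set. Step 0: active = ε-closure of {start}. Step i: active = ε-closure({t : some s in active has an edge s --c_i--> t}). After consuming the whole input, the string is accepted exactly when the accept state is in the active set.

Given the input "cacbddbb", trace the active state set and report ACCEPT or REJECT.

Answer: REJECT

Derivation:
initial (ε-close {0}): {0,1,2,4,5,6,8,10,12}
'c' @ 1: {9,11,14}
'a' @ 2: {15}  ✓accept
'c' @ 3: {}  — dead — no transitions
rest 'bddbb' ignored (set empty)
end set {} — state 15 not in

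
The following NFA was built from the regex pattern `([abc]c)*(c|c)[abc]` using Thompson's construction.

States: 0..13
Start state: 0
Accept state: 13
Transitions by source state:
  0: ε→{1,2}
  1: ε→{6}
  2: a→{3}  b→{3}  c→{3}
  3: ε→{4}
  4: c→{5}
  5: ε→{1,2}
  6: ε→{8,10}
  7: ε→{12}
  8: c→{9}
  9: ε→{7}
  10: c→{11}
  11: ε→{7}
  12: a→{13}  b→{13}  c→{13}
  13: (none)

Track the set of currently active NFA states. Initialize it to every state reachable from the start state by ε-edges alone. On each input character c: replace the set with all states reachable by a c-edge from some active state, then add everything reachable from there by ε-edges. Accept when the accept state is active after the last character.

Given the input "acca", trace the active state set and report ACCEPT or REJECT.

Answer: ACCEPT

Derivation:
start: ε-closure({0}) = {0,1,2,6,8,10}
'a' @ 1: {3,4}
'c' @ 2: {1,2,5,6,8,10}
'c' @ 3: {3,4,7,9,11,12}
'a' @ 4: {13}  [accepting]
final: {13}; accept 13 in set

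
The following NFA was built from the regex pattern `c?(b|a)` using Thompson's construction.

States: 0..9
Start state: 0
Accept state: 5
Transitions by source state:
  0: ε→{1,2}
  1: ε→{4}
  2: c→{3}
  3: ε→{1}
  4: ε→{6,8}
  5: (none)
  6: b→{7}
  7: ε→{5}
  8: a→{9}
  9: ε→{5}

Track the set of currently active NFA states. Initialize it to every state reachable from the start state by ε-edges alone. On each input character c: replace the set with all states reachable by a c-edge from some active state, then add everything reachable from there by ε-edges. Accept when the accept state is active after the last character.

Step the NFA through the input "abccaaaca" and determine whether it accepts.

S₀ = ε-closure({0}) = {0,1,2,4,6,8}
'a' @ 1: {5,9}  ✓accept
'b' @ 2: {}  — dead — no transitions
rest 'ccaaaca' ignored (set empty)
after full input: {}  (accept=5 not in)

Answer: REJECT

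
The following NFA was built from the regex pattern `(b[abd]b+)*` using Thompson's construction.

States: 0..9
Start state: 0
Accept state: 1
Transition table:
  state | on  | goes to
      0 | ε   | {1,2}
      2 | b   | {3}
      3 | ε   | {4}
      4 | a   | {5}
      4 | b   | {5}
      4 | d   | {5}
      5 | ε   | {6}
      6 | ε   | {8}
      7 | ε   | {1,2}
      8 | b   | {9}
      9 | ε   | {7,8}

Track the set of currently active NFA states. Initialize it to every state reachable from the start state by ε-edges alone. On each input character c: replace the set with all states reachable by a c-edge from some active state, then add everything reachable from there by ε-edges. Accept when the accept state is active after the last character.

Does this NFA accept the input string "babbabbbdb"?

Answer: ACCEPT

Steps:
initial (ε-close {0}): {0,1,2}
'b' @ 1: {3,4}
'a' @ 2: {5,6,8}
'b' @ 3: {1,2,7,8,9}  ✓accept
'b' @ 4: {1,2,3,4,7,8,9}  ✓accept
'a' @ 5: {5,6,8}
'b' @ 6: {1,2,7,8,9}  ✓accept
'b' @ 7: {1,2,3,4,7,8,9}  ✓accept
'b' @ 8: {1,2,3,4,5,6,7,8,9}  ✓accept
'd' @ 9: {5,6,8}
'b' @ 10: {1,2,7,8,9}  ✓accept
after full input: {1,2,7,8,9}  (accept=1 in)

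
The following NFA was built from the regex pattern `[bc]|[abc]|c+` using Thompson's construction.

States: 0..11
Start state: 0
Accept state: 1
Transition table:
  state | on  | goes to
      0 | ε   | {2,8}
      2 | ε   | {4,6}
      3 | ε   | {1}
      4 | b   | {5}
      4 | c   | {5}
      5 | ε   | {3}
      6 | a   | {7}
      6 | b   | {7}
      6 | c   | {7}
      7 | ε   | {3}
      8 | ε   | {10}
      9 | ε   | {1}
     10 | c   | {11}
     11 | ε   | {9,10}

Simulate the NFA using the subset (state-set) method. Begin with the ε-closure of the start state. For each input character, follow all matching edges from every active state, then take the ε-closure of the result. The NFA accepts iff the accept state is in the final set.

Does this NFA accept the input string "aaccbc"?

Answer: REJECT

Steps:
initial (ε-close {0}): {0,2,4,6,8,10}
'a' @ 1: {1,3,7}  ✓accept
'a' @ 2: {}  — dead — no transitions
rest 'ccbc' ignored (set empty)
end set {} — state 1 not in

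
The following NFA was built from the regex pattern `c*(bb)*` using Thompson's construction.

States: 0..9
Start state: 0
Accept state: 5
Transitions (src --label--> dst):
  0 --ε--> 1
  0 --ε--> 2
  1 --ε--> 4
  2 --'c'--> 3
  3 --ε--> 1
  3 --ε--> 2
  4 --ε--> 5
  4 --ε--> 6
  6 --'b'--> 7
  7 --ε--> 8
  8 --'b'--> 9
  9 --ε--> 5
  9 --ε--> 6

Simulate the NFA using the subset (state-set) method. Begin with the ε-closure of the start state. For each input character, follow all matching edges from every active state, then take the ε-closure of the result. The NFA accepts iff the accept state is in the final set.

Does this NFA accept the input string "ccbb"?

S₀ = ε-closure({0}) = {0,1,2,4,5,6}
'c' @ 1: {1,2,3,4,5,6}  (accept∈set)
'c' @ 2: {1,2,3,4,5,6}  (accept∈set)
'b' @ 3: {7,8}
'b' @ 4: {5,6,9}  (accept∈set)
final: {5,6,9}; accept 5 in set

Answer: ACCEPT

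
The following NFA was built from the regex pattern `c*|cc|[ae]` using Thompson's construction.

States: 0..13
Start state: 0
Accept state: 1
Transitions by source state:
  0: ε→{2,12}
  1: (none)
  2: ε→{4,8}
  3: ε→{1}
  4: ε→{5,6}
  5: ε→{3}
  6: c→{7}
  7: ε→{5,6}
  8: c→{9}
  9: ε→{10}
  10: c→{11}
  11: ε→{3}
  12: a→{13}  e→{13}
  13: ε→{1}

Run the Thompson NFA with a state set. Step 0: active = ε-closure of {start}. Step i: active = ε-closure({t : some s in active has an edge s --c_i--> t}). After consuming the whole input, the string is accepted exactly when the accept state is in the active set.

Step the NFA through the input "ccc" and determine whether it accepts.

Answer: ACCEPT

Trace:
initial (ε-close {0}): {0,1,2,3,4,5,6,8,12}
'c' @ 1: {1,3,5,6,7,9,10}  [accepting]
'c' @ 2: {1,3,5,6,7,11}  [accepting]
'c' @ 3: {1,3,5,6,7}  [accepting]
final: {1,3,5,6,7}; accept 1 in set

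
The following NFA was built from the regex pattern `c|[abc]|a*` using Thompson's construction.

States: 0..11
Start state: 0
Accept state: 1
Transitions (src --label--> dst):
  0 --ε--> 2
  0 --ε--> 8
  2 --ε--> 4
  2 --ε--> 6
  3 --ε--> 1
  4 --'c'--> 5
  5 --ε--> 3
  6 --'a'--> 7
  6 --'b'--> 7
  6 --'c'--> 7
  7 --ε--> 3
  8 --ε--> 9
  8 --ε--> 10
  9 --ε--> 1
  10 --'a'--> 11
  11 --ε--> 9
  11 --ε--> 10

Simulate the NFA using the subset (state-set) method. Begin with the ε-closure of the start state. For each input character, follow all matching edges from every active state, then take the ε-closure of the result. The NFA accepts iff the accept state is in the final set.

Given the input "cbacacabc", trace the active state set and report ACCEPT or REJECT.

S₀ = ε-closure({0}) = {0,1,2,4,6,8,9,10}
'c' @ 1: {1,3,5,7}  (accept∈set)
'b' @ 2: {}  — state set empty
rest 'acacabc' ignored (set empty)
final: {}; accept 1 not in set

Answer: REJECT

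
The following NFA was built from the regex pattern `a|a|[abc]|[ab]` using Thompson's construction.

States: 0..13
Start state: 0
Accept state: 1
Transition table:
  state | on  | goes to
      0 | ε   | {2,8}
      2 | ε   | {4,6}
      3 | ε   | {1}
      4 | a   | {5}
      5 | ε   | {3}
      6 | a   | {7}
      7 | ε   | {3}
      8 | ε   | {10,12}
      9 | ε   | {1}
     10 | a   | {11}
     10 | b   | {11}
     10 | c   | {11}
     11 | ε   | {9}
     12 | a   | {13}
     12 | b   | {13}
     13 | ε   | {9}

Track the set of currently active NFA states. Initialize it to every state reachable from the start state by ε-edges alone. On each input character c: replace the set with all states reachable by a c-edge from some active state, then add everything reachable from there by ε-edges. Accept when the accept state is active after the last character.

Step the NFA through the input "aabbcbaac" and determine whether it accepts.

Answer: REJECT

Steps:
start: ε-closure({0}) = {0,2,4,6,8,10,12}
'a' @ 1: {1,3,5,7,9,11,13}  [accepting]
'a' @ 2: {}  — dead — no transitions
rest 'bbcbaac' ignored (set empty)
end set {} — state 1 not in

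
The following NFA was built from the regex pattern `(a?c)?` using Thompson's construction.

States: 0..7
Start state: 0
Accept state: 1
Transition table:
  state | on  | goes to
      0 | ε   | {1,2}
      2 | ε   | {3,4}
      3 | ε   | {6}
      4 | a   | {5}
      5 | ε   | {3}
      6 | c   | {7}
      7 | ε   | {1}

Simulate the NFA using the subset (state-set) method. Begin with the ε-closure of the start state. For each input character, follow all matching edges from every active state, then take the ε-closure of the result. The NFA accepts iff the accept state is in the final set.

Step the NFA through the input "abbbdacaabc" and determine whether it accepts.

start: ε-closure({0}) = {0,1,2,3,4,6}
'a' @ 1: {3,5,6}
'b' @ 2: {}  — state set empty
rest 'bbdacaabc' ignored (set empty)
final: {}; accept 1 not in set

Answer: REJECT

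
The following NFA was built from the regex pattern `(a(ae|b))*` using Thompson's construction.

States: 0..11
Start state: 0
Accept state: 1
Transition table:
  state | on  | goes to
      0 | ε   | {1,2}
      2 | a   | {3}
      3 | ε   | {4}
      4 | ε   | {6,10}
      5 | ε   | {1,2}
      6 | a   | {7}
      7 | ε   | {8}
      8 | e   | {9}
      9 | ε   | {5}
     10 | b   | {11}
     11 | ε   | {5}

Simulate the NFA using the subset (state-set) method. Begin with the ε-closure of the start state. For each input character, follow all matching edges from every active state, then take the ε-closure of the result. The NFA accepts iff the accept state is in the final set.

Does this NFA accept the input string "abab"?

start: ε-closure({0}) = {0,1,2}
'a' @ 1: {3,4,6,10}
'b' @ 2: {1,2,5,11}  (accept∈set)
'a' @ 3: {3,4,6,10}
'b' @ 4: {1,2,5,11}  (accept∈set)
end set {1,2,5,11} — state 1 in

Answer: ACCEPT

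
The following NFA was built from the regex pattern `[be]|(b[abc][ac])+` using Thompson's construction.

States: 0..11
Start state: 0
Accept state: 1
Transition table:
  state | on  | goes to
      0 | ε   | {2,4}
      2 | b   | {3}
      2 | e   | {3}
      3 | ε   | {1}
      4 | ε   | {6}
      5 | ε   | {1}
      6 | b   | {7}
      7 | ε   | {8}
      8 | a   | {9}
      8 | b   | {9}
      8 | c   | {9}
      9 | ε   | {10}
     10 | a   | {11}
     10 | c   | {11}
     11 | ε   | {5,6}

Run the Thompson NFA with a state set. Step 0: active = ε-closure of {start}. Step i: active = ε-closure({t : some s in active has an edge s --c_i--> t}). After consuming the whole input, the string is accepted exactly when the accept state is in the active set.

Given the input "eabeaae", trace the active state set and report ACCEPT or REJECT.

Answer: REJECT

Trace:
start: ε-closure({0}) = {0,2,4,6}
'e' @ 1: {1,3}  [accepting]
'a' @ 2: {}  — no active states
rest 'beaae' ignored (set empty)
after full input: {}  (accept=1 not in)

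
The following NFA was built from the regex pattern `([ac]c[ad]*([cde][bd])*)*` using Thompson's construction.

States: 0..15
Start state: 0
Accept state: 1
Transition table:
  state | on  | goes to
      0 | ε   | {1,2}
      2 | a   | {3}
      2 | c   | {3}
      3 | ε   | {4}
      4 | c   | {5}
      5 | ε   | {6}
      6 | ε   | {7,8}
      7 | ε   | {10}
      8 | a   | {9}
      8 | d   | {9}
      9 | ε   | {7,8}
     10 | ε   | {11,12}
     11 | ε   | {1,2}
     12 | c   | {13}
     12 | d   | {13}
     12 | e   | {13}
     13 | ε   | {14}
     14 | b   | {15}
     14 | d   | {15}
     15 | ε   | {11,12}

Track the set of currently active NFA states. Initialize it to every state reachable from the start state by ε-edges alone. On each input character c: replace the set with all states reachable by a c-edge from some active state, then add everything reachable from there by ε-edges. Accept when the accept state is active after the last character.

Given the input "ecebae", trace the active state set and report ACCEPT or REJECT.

start: ε-closure({0}) = {0,1,2}
'e' @ 1: {}  — dead — no transitions
rest 'cebae' ignored (set empty)
end set {} — state 1 not in

Answer: REJECT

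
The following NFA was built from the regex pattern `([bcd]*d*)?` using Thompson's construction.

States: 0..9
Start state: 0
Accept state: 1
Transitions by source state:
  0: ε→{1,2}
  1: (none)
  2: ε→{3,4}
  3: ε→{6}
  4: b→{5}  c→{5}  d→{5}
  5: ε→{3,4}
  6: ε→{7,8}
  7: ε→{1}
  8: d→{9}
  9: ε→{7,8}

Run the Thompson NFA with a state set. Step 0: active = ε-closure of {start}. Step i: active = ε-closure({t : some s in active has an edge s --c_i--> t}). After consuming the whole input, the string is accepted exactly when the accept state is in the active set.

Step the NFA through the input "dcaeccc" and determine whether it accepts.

start: ε-closure({0}) = {0,1,2,3,4,6,7,8}
'd' @ 1: {1,3,4,5,6,7,8,9}  (accept∈set)
'c' @ 2: {1,3,4,5,6,7,8}  (accept∈set)
'a' @ 3: {}  — no active states
rest 'eccc' ignored (set empty)
end set {} — state 1 not in

Answer: REJECT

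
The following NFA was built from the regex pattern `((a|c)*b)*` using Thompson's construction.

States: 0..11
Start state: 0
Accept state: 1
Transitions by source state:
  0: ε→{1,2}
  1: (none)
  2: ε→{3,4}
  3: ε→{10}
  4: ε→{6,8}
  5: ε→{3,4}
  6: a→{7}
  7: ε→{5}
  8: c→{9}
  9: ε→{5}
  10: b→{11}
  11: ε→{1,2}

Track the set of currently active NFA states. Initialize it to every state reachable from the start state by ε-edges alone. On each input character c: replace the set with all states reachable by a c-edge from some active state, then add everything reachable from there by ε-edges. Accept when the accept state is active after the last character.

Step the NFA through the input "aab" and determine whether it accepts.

initial (ε-close {0}): {0,1,2,3,4,6,8,10}
'a' @ 1: {3,4,5,6,7,8,10}
'a' @ 2: {3,4,5,6,7,8,10}
'b' @ 3: {1,2,3,4,6,8,10,11}  (accept∈set)
after full input: {1,2,3,4,6,8,10,11}  (accept=1 in)

Answer: ACCEPT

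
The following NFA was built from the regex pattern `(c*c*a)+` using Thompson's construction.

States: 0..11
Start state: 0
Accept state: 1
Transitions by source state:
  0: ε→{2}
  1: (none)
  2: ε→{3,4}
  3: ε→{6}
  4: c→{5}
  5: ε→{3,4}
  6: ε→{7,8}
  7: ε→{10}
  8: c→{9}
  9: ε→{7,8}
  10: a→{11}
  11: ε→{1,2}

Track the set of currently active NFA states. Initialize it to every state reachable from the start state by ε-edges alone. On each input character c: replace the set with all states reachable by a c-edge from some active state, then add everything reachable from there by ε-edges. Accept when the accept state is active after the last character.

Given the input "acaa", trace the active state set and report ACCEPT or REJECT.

Answer: ACCEPT

Trace:
start: ε-closure({0}) = {0,2,3,4,6,7,8,10}
'a' @ 1: {1,2,3,4,6,7,8,10,11}  (accept∈set)
'c' @ 2: {3,4,5,6,7,8,9,10}
'a' @ 3: {1,2,3,4,6,7,8,10,11}  (accept∈set)
'a' @ 4: {1,2,3,4,6,7,8,10,11}  (accept∈set)
final: {1,2,3,4,6,7,8,10,11}; accept 1 in set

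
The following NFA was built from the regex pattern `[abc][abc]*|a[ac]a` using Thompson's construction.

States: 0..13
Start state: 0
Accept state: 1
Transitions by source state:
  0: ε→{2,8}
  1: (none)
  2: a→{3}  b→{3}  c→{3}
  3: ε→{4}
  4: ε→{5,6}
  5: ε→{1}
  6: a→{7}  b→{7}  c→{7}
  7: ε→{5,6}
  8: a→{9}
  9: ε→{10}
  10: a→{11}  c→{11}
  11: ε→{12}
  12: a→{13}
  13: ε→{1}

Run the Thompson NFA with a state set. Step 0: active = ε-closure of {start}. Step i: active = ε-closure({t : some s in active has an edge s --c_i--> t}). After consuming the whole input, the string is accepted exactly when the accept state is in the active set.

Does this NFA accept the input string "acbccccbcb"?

Answer: ACCEPT

Derivation:
S₀ = ε-closure({0}) = {0,2,8}
'a' @ 1: {1,3,4,5,6,9,10}  (accept∈set)
'c' @ 2: {1,5,6,7,11,12}  (accept∈set)
'b' @ 3: {1,5,6,7}  (accept∈set)
'c' @ 4: {1,5,6,7}  (accept∈set)
'c' @ 5: {1,5,6,7}  (accept∈set)
'c' @ 6: {1,5,6,7}  (accept∈set)
'c' @ 7: {1,5,6,7}  (accept∈set)
'b' @ 8: {1,5,6,7}  (accept∈set)
'c' @ 9: {1,5,6,7}  (accept∈set)
'b' @ 10: {1,5,6,7}  (accept∈set)
end set {1,5,6,7} — state 1 in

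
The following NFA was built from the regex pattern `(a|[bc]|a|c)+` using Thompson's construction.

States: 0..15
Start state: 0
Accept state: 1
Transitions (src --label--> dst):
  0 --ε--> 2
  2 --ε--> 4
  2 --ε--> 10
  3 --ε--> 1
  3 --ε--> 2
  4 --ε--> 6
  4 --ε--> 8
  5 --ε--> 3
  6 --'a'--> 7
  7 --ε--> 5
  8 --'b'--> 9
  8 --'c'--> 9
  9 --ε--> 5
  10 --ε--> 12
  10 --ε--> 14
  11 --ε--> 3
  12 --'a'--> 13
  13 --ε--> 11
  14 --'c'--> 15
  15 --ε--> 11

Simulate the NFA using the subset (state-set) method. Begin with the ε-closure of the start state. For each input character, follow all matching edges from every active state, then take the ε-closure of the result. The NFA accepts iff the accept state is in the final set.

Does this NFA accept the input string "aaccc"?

S₀ = ε-closure({0}) = {0,2,4,6,8,10,12,14}
'a' @ 1: {1,2,3,4,5,6,7,8,10,11,12,13,14}  ✓accept
'a' @ 2: {1,2,3,4,5,6,7,8,10,11,12,13,14}  ✓accept
'c' @ 3: {1,2,3,4,5,6,8,9,10,11,12,14,15}  ✓accept
'c' @ 4: {1,2,3,4,5,6,8,9,10,11,12,14,15}  ✓accept
'c' @ 5: {1,2,3,4,5,6,8,9,10,11,12,14,15}  ✓accept
after full input: {1,2,3,4,5,6,8,9,10,11,12,14,15}  (accept=1 in)

Answer: ACCEPT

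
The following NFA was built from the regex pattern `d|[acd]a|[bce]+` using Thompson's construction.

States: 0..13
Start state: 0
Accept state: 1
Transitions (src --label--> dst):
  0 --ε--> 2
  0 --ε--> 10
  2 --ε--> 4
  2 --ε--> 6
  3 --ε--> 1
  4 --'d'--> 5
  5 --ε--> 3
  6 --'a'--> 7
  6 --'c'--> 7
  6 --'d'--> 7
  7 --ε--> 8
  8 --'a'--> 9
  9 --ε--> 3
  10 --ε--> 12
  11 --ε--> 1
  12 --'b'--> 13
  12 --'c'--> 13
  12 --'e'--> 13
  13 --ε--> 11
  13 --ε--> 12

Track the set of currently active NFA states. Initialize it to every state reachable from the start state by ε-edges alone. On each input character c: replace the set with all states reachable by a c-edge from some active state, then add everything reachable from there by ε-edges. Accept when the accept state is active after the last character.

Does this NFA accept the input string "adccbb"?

Answer: REJECT

Steps:
S₀ = ε-closure({0}) = {0,2,4,6,10,12}
'a' @ 1: {7,8}
'd' @ 2: {}  — no active states
rest 'ccbb' ignored (set empty)
final: {}; accept 1 not in set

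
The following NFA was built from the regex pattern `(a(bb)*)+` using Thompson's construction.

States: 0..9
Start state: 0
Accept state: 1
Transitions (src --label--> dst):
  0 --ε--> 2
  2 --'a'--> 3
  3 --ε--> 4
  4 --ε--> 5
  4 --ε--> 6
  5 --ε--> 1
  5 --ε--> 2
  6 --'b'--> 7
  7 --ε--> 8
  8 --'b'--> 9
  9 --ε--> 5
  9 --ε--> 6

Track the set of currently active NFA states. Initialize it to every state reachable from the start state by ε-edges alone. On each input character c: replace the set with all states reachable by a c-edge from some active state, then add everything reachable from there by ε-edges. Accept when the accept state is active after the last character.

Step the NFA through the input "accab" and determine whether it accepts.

S₀ = ε-closure({0}) = {0,2}
'a' @ 1: {1,2,3,4,5,6}  (accept∈set)
'c' @ 2: {}  — no active states
rest 'cab' ignored (set empty)
final: {}; accept 1 not in set

Answer: REJECT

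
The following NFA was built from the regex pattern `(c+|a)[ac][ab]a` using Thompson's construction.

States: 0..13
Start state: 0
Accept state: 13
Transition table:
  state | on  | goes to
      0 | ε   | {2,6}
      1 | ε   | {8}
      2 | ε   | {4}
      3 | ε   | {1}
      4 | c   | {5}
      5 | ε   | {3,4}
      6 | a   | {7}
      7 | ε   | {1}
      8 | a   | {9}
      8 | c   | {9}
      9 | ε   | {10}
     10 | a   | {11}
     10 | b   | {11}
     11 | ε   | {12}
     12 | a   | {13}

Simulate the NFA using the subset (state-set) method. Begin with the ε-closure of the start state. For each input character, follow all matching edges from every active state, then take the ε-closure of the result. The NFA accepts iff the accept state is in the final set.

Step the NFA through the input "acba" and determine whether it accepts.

Answer: ACCEPT

Steps:
start: ε-closure({0}) = {0,2,4,6}
'a' @ 1: {1,7,8}
'c' @ 2: {9,10}
'b' @ 3: {11,12}
'a' @ 4: {13}  [accepting]
after full input: {13}  (accept=13 in)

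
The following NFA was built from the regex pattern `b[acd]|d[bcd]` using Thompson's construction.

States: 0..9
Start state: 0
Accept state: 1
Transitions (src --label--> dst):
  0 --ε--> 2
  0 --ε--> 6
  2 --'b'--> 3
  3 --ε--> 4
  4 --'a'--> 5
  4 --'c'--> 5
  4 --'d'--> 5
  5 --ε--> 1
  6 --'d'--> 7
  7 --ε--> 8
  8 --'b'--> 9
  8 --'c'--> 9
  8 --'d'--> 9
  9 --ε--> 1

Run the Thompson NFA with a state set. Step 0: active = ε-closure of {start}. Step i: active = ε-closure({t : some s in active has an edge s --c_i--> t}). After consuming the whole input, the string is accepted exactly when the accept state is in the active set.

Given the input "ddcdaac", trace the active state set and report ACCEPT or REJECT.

initial (ε-close {0}): {0,2,6}
'd' @ 1: {7,8}
'd' @ 2: {1,9}  ✓accept
'c' @ 3: {}  — no active states
rest 'daac' ignored (set empty)
end set {} — state 1 not in

Answer: REJECT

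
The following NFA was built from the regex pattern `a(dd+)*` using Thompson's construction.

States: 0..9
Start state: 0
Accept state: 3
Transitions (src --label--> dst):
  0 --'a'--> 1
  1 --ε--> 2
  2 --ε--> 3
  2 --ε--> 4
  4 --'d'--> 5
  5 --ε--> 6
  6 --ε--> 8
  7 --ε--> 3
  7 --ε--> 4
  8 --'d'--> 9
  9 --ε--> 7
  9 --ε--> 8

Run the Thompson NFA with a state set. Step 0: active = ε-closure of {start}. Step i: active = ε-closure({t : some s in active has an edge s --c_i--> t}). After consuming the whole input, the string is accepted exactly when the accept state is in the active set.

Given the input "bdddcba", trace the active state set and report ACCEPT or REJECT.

start: ε-closure({0}) = {0}
'b' @ 1: {}  — dead — no transitions
rest 'dddcba' ignored (set empty)
after full input: {}  (accept=3 not in)

Answer: REJECT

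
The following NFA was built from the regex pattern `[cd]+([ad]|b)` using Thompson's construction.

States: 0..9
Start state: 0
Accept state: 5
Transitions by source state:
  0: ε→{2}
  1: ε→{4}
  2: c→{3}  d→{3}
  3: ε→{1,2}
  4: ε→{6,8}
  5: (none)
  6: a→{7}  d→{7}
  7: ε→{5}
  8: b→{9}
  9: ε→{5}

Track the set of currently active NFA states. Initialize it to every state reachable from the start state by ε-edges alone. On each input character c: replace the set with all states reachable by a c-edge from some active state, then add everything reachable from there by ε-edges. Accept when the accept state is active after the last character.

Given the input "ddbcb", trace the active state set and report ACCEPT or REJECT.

S₀ = ε-closure({0}) = {0,2}
'd' @ 1: {1,2,3,4,6,8}
'd' @ 2: {1,2,3,4,5,6,7,8}  [accepting]
'b' @ 3: {5,9}  [accepting]
'c' @ 4: {}  — dead — no transitions
rest 'b' ignored (set empty)
after full input: {}  (accept=5 not in)

Answer: REJECT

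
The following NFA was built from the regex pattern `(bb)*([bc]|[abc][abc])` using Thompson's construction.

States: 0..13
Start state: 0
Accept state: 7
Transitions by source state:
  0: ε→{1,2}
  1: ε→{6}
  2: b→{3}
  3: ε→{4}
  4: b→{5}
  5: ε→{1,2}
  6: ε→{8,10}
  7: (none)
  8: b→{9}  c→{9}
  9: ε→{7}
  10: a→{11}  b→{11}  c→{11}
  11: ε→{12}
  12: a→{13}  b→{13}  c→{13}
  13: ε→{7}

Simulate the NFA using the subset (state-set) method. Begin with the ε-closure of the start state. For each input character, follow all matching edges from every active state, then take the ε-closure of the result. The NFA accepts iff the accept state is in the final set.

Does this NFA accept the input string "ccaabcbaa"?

Answer: REJECT

Steps:
S₀ = ε-closure({0}) = {0,1,2,6,8,10}
'c' @ 1: {7,9,11,12}  [accepting]
'c' @ 2: {7,13}  [accepting]
'a' @ 3: {}  — dead — no transitions
rest 'abcbaa' ignored (set empty)
final: {}; accept 7 not in set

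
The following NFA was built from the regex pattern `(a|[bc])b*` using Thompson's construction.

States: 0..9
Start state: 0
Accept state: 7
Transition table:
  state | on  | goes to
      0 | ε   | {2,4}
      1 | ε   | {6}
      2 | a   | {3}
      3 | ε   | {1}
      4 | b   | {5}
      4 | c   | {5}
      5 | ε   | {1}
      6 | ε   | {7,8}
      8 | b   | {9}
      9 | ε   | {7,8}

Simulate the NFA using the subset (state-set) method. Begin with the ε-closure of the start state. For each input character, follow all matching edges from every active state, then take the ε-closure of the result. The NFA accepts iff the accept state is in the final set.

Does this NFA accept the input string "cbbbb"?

start: ε-closure({0}) = {0,2,4}
'c' @ 1: {1,5,6,7,8}  ✓accept
'b' @ 2: {7,8,9}  ✓accept
'b' @ 3: {7,8,9}  ✓accept
'b' @ 4: {7,8,9}  ✓accept
'b' @ 5: {7,8,9}  ✓accept
after full input: {7,8,9}  (accept=7 in)

Answer: ACCEPT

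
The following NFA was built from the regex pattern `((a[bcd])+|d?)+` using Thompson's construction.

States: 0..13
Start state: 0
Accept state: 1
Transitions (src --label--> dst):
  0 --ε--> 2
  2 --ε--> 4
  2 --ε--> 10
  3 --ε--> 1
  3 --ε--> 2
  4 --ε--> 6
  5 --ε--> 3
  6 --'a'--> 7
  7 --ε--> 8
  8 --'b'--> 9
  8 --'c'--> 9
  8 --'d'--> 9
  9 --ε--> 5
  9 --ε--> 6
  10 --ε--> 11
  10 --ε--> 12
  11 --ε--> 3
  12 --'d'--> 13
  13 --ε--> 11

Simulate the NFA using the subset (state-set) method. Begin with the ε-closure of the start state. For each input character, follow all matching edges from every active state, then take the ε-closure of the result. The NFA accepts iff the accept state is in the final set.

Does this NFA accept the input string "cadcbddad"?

start: ε-closure({0}) = {0,1,2,3,4,6,10,11,12}
'c' @ 1: {}  — state set empty
rest 'adcbddad' ignored (set empty)
after full input: {}  (accept=1 not in)

Answer: REJECT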